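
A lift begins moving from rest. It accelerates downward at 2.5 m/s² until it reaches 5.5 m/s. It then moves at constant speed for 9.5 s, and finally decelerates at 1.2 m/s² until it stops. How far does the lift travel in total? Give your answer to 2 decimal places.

Phase 1 (accelerating): v₀ = 0 m/s, a = 2.5 m/s².
v = v₀ + at → t = (5.5 − 0) / 2.5 = 2.20 s
v² = v₀² + 2aΔx → Δx = (5.5² − 0²)/(2·2.5) = 6.05 m

Phase 2 (constant speed): v₀ = 5.50 m/s, a = 0 m/s².
v = v₀ + at = 5.50 + (0)(9.5) = 5.50 m/s
Δx = v₀t + ½at² = 5.50·9.5 + 0.5·0·9.5² = 52.2 m

Phase 3 (decelerating): v₀ = 5.50 m/s, a = -1.2 m/s².
v = v₀ + at → t = (0 − 5.50) / -1.2 = 4.58 s
v² = v₀² + 2aΔx → Δx = (0² − 5.50²)/(2·-1.2) = 12.6 m
Total distance = 6.05 + 52.2 + 12.6 = 70.9 m

70.90 m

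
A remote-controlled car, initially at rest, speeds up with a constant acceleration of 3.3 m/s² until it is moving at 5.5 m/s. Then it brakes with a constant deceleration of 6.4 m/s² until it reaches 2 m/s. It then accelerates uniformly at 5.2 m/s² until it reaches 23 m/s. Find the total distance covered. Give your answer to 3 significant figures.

57.1 m

Phase 1 (accelerating): v₀ = 0 m/s, a = 3.3 m/s².
v = v₀ + at → t = (5.5 − 0) / 3.3 = 1.67 s
v² = v₀² + 2aΔx → Δx = (5.5² − 0²)/(2·3.3) = 4.58 m

Phase 2 (decelerating): v₀ = 5.50 m/s, a = -6.4 m/s².
v = v₀ + at → t = (2 − 5.50) / -6.4 = 0.547 s
v² = v₀² + 2aΔx → Δx = (2² − 5.50²)/(2·-6.4) = 2.05 m

Phase 3 (accelerating): v₀ = 2.00 m/s, a = 5.2 m/s².
v = v₀ + at → t = (23 − 2.00) / 5.2 = 4.04 s
v² = v₀² + 2aΔx → Δx = (23² − 2.00²)/(2·5.2) = 50.5 m
Total distance = 4.58 + 2.05 + 50.5 = 57.1 m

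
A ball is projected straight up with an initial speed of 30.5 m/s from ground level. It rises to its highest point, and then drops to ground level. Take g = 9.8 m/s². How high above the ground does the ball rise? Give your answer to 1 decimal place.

47.5 m

Phase 1 (rising): v₀ = 30.5 m/s, a = -9.8 m/s².
v = v₀ + at → t = (0 − 30.5) / -9.8 = 3.11 s
v² = v₀² + 2aΔx → Δx = (0² − 30.5²)/(2·-9.8) = 47.5 m
Maximum height = 47.5 m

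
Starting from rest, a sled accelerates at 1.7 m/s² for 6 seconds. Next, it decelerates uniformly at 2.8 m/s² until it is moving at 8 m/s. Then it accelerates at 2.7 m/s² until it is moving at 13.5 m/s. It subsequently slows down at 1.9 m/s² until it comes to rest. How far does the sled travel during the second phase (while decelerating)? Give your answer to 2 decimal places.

7.15 m

Phase 1 (accelerating): v₀ = 0 m/s, a = 1.7 m/s².
v = v₀ + at = 0 + (1.7)(6) = 10.2 m/s
Δx = v₀t + ½at² = 0·6 + 0.5·1.7·6² = 30.6 m

Phase 2 (decelerating): v₀ = 10.2 m/s, a = -2.8 m/s².
v = v₀ + at → t = (8 − 10.2) / -2.8 = 0.786 s
v² = v₀² + 2aΔx → Δx = (8² − 10.2²)/(2·-2.8) = 7.15 m
Distance in phase 2 = 7.15 m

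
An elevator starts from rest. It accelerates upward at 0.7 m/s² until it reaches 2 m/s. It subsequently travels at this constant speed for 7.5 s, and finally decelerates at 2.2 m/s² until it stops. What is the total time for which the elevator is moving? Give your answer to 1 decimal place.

Phase 1 (accelerating): v₀ = 0 m/s, a = 0.7 m/s².
v = v₀ + at → t = (2 − 0) / 0.7 = 2.86 s
v² = v₀² + 2aΔx → Δx = (2² − 0²)/(2·0.7) = 2.86 m

Phase 2 (constant speed): v₀ = 2.00 m/s, a = 0 m/s².
v = v₀ + at = 2.00 + (0)(7.5) = 2.00 m/s
Δx = v₀t + ½at² = 2.00·7.5 + 0.5·0·7.5² = 15.0 m

Phase 3 (decelerating): v₀ = 2.00 m/s, a = -2.2 m/s².
v = v₀ + at → t = (0 − 2.00) / -2.2 = 0.909 s
v² = v₀² + 2aΔx → Δx = (0² − 2.00²)/(2·-2.2) = 0.909 m
Total time = 2.86 + 7.50 + 0.909 = 11.3 s

11.3 s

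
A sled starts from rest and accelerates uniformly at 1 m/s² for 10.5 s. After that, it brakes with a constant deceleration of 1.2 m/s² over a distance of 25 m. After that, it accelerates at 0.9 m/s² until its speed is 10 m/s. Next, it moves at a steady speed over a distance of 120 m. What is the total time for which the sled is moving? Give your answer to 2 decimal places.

28.58 s

Phase 1 (accelerating): v₀ = 0 m/s, a = 1 m/s².
v = v₀ + at = 0 + (1)(10.5) = 10.5 m/s
Δx = v₀t + ½at² = 0·10.5 + 0.5·1·10.5² = 55.1 m

Phase 2 (decelerating): v₀ = 10.5 m/s, a = -1.2 m/s².
v² = v₀² + 2aΔx = 10.5² + 2·-1.2·25 = 50.2 → v = 7.09 m/s
t = (v − v₀)/a = (7.09 − 10.5)/-1.2 = 2.84 s

Phase 3 (accelerating): v₀ = 7.09 m/s, a = 0.9 m/s².
v = v₀ + at → t = (10 − 7.09) / 0.9 = 3.23 s
v² = v₀² + 2aΔx → Δx = (10² − 7.09²)/(2·0.9) = 27.6 m

Phase 4 (constant speed): v₀ = 10.0 m/s, a = 0 m/s².
Constant speed: t = d/v = 120/10.0 = 12.0 s
Total time = 10.5 + 2.84 + 3.23 + 12.0 = 28.6 s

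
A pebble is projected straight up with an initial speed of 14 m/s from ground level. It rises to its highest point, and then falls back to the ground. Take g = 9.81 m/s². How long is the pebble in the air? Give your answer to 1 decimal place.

Phase 1 (rising): v₀ = 14.0 m/s, a = -9.81 m/s².
v = v₀ + at → t = (0 − 14.0) / -9.81 = 1.43 s
v² = v₀² + 2aΔx → Δx = (0² − 14.0²)/(2·-9.81) = 9.99 m

Phase 2 (falling): v₀ = 0 m/s, a = -9.81 m/s².
Falls 9.99 m from rest: t = √(2·9.99/9.81) = 1.43 s; v = g·t = 14.0 m/s.
Total time = 1.43 + 1.43 = 2.85 s

2.9 s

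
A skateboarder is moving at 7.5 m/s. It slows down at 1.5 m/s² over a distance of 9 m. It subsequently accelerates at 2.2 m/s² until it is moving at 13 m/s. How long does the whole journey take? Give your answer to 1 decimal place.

Phase 1 (decelerating): v₀ = 7.50 m/s, a = -1.5 m/s².
v² = v₀² + 2aΔx = 7.50² + 2·-1.5·9 = 29.2 → v = 5.41 m/s
t = (v − v₀)/a = (5.41 − 7.50)/-1.5 = 1.39 s

Phase 2 (accelerating): v₀ = 5.41 m/s, a = 2.2 m/s².
v = v₀ + at → t = (13 − 5.41) / 2.2 = 3.45 s
v² = v₀² + 2aΔx → Δx = (13² − 5.41²)/(2·2.2) = 31.8 m
Total time = 1.39 + 3.45 = 4.85 s

4.8 s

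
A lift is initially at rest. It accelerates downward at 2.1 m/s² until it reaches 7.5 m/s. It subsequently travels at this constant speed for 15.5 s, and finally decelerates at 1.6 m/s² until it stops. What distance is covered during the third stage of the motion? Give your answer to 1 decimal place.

Phase 1 (accelerating): v₀ = 0 m/s, a = 2.1 m/s².
v = v₀ + at → t = (7.5 − 0) / 2.1 = 3.57 s
v² = v₀² + 2aΔx → Δx = (7.5² − 0²)/(2·2.1) = 13.4 m

Phase 2 (constant speed): v₀ = 7.50 m/s, a = 0 m/s².
v = v₀ + at = 7.50 + (0)(15.5) = 7.50 m/s
Δx = v₀t + ½at² = 7.50·15.5 + 0.5·0·15.5² = 116 m

Phase 3 (decelerating): v₀ = 7.50 m/s, a = -1.6 m/s².
v = v₀ + at → t = (0 − 7.50) / -1.6 = 4.69 s
v² = v₀² + 2aΔx → Δx = (0² − 7.50²)/(2·-1.6) = 17.6 m
Distance in phase 3 = 17.6 m

17.6 m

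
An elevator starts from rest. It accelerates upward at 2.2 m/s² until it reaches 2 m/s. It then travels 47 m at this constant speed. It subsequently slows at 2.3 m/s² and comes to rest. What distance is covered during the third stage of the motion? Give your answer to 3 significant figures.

Phase 1 (accelerating): v₀ = 0 m/s, a = 2.2 m/s².
v = v₀ + at → t = (2 − 0) / 2.2 = 0.909 s
v² = v₀² + 2aΔx → Δx = (2² − 0²)/(2·2.2) = 0.909 m

Phase 2 (constant speed): v₀ = 2.00 m/s, a = 0 m/s².
Constant speed: t = d/v = 47/2.00 = 23.5 s

Phase 3 (decelerating): v₀ = 2.00 m/s, a = -2.3 m/s².
v = v₀ + at → t = (0 − 2.00) / -2.3 = 0.870 s
v² = v₀² + 2aΔx → Δx = (0² − 2.00²)/(2·-2.3) = 0.870 m
Distance in phase 3 = 0.870 m

0.870 m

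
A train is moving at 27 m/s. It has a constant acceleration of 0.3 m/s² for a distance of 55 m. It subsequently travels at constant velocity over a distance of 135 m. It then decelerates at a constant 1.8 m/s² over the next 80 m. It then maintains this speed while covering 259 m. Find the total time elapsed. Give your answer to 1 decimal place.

22.0 s

Phase 1 (accelerating): v₀ = 27.0 m/s, a = 0.3 m/s².
v² = v₀² + 2aΔx = 27.0² + 2·0.3·55 = 762 → v = 27.6 m/s
t = (v − v₀)/a = (27.6 − 27.0)/0.3 = 2.01 s

Phase 2 (constant speed): v₀ = 27.6 m/s, a = 0 m/s².
Constant speed: t = d/v = 135/27.6 = 4.89 s

Phase 3 (decelerating): v₀ = 27.6 m/s, a = -1.8 m/s².
v² = v₀² + 2aΔx = 27.6² + 2·-1.8·80 = 474 → v = 21.8 m/s
t = (v − v₀)/a = (21.8 − 27.6)/-1.8 = 3.24 s

Phase 4 (constant speed): v₀ = 21.8 m/s, a = 0 m/s².
Constant speed: t = d/v = 259/21.8 = 11.9 s
Total time = 2.01 + 4.89 + 3.24 + 11.9 = 22.0 s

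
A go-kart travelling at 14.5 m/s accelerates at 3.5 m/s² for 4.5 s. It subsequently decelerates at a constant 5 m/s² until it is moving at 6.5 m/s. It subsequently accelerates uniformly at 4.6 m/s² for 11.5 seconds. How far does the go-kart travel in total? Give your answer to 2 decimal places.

Phase 1 (accelerating): v₀ = 14.5 m/s, a = 3.5 m/s².
v = v₀ + at = 14.5 + (3.5)(4.5) = 30.2 m/s
Δx = v₀t + ½at² = 14.5·4.5 + 0.5·3.5·4.5² = 101 m

Phase 2 (decelerating): v₀ = 30.2 m/s, a = -5 m/s².
v = v₀ + at → t = (6.5 − 30.2) / -5 = 4.75 s
v² = v₀² + 2aΔx → Δx = (6.5² − 30.2²)/(2·-5) = 87.3 m

Phase 3 (accelerating): v₀ = 6.50 m/s, a = 4.6 m/s².
v = v₀ + at = 6.50 + (4.6)(11.5) = 59.4 m/s
Δx = v₀t + ½at² = 6.50·11.5 + 0.5·4.6·11.5² = 379 m
Total distance = 101 + 87.3 + 379 = 567 m

566.89 m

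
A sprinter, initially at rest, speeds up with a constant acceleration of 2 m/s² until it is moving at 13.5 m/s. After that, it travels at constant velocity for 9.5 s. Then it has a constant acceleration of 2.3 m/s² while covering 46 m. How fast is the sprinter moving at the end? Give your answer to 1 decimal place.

19.8 m/s

Phase 1 (accelerating): v₀ = 0 m/s, a = 2 m/s².
v = v₀ + at → t = (13.5 − 0) / 2 = 6.75 s
v² = v₀² + 2aΔx → Δx = (13.5² − 0²)/(2·2) = 45.6 m

Phase 2 (constant speed): v₀ = 13.5 m/s, a = 0 m/s².
v = v₀ + at = 13.5 + (0)(9.5) = 13.5 m/s
Δx = v₀t + ½at² = 13.5·9.5 + 0.5·0·9.5² = 128 m

Phase 3 (accelerating): v₀ = 13.5 m/s, a = 2.3 m/s².
v² = v₀² + 2aΔx = 13.5² + 2·2.3·46 = 394 → v = 19.8 m/s
t = (v − v₀)/a = (19.8 − 13.5)/2.3 = 2.76 s
Final speed = 19.8 m/s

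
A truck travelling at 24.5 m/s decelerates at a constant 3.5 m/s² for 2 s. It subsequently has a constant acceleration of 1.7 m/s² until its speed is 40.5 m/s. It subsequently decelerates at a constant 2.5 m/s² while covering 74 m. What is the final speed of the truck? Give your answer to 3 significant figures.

35.6 m/s

Phase 1 (decelerating): v₀ = 24.5 m/s, a = -3.5 m/s².
v = v₀ + at = 24.5 + (-3.5)(2) = 17.5 m/s
Δx = v₀t + ½at² = 24.5·2 + 0.5·-3.5·2² = 42.0 m

Phase 2 (accelerating): v₀ = 17.5 m/s, a = 1.7 m/s².
v = v₀ + at → t = (40.5 − 17.5) / 1.7 = 13.5 s
v² = v₀² + 2aΔx → Δx = (40.5² − 17.5²)/(2·1.7) = 392 m

Phase 3 (decelerating): v₀ = 40.5 m/s, a = -2.5 m/s².
v² = v₀² + 2aΔx = 40.5² + 2·-2.5·74 = 1270 → v = 35.6 m/s
t = (v − v₀)/a = (35.6 − 40.5)/-2.5 = 1.94 s
Final speed = 35.6 m/s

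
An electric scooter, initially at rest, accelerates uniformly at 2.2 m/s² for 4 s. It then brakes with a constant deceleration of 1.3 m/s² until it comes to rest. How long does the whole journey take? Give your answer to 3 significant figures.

Phase 1 (accelerating): v₀ = 0 m/s, a = 2.2 m/s².
v = v₀ + at = 0 + (2.2)(4) = 8.80 m/s
Δx = v₀t + ½at² = 0·4 + 0.5·2.2·4² = 17.6 m

Phase 2 (decelerating): v₀ = 8.80 m/s, a = -1.3 m/s².
v = v₀ + at → t = (0 − 8.80) / -1.3 = 6.77 s
v² = v₀² + 2aΔx → Δx = (0² − 8.80²)/(2·-1.3) = 29.8 m
Total time = 4.00 + 6.77 = 10.8 s

10.8 s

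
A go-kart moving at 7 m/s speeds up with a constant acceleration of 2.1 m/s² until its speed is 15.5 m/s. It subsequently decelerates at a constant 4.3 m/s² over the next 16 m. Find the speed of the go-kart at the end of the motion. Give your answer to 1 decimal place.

Phase 1 (accelerating): v₀ = 7.00 m/s, a = 2.1 m/s².
v = v₀ + at → t = (15.5 − 7.00) / 2.1 = 4.05 s
v² = v₀² + 2aΔx → Δx = (15.5² − 7.00²)/(2·2.1) = 45.5 m

Phase 2 (decelerating): v₀ = 15.5 m/s, a = -4.3 m/s².
v² = v₀² + 2aΔx = 15.5² + 2·-4.3·16 = 103 → v = 10.1 m/s
t = (v − v₀)/a = (10.1 − 15.5)/-4.3 = 1.25 s
Final speed = 10.1 m/s

10.1 m/s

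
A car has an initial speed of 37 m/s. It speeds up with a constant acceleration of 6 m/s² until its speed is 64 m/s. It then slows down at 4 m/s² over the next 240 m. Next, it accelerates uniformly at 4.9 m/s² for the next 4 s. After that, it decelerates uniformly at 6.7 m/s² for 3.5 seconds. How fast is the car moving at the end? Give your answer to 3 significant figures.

42.8 m/s

Phase 1 (accelerating): v₀ = 37.0 m/s, a = 6 m/s².
v = v₀ + at → t = (64 − 37.0) / 6 = 4.50 s
v² = v₀² + 2aΔx → Δx = (64² − 37.0²)/(2·6) = 227 m

Phase 2 (decelerating): v₀ = 64.0 m/s, a = -4 m/s².
v² = v₀² + 2aΔx = 64.0² + 2·-4·240 = 2180 → v = 46.6 m/s
t = (v − v₀)/a = (46.6 − 64.0)/-4 = 4.34 s

Phase 3 (accelerating): v₀ = 46.6 m/s, a = 4.9 m/s².
v = v₀ + at = 46.6 + (4.9)(4) = 66.2 m/s
Δx = v₀t + ½at² = 46.6·4 + 0.5·4.9·4² = 226 m

Phase 4 (decelerating): v₀ = 66.2 m/s, a = -6.7 m/s².
v = v₀ + at = 66.2 + (-6.7)(3.5) = 42.8 m/s
Δx = v₀t + ½at² = 66.2·3.5 + 0.5·-6.7·3.5² = 191 m
Final speed = 42.8 m/s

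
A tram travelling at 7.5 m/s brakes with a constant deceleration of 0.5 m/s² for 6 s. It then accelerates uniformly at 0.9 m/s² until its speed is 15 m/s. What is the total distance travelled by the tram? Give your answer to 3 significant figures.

Phase 1 (decelerating): v₀ = 7.50 m/s, a = -0.5 m/s².
v = v₀ + at = 7.50 + (-0.5)(6) = 4.50 m/s
Δx = v₀t + ½at² = 7.50·6 + 0.5·-0.5·6² = 36.0 m

Phase 2 (accelerating): v₀ = 4.50 m/s, a = 0.9 m/s².
v = v₀ + at → t = (15 − 4.50) / 0.9 = 11.7 s
v² = v₀² + 2aΔx → Δx = (15² − 4.50²)/(2·0.9) = 114 m
Total distance = 36.0 + 114 = 150 m

150 m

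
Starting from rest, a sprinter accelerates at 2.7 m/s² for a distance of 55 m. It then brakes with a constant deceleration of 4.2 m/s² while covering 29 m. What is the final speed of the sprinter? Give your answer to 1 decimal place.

Phase 1 (accelerating): v₀ = 0 m/s, a = 2.7 m/s².
v² = v₀² + 2aΔx = 0² + 2·2.7·55 = 297 → v = 17.2 m/s
t = (v − v₀)/a = (17.2 − 0)/2.7 = 6.38 s

Phase 2 (decelerating): v₀ = 17.2 m/s, a = -4.2 m/s².
v² = v₀² + 2aΔx = 17.2² + 2·-4.2·29 = 53.4 → v = 7.31 m/s
t = (v − v₀)/a = (7.31 − 17.2)/-4.2 = 2.36 s
Final speed = 7.31 m/s

7.3 m/s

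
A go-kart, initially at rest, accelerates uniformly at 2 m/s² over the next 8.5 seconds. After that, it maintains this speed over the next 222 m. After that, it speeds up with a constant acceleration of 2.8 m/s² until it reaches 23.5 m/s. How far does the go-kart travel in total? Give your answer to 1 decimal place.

341.3 m

Phase 1 (accelerating): v₀ = 0 m/s, a = 2 m/s².
v = v₀ + at = 0 + (2)(8.5) = 17.0 m/s
Δx = v₀t + ½at² = 0·8.5 + 0.5·2·8.5² = 72.2 m

Phase 2 (constant speed): v₀ = 17.0 m/s, a = 0 m/s².
Constant speed: t = d/v = 222/17.0 = 13.1 s

Phase 3 (accelerating): v₀ = 17.0 m/s, a = 2.8 m/s².
v = v₀ + at → t = (23.5 − 17.0) / 2.8 = 2.32 s
v² = v₀² + 2aΔx → Δx = (23.5² − 17.0²)/(2·2.8) = 47.0 m
Total distance = 72.2 + 222 + 47.0 = 341 m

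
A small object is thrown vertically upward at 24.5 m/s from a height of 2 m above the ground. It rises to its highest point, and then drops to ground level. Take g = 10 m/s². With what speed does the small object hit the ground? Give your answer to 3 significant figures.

25.3 m/s

Phase 1 (rising): v₀ = 24.5 m/s, a = -10 m/s².
v = v₀ + at → t = (0 − 24.5) / -10 = 2.45 s
v² = v₀² + 2aΔx → Δx = (0² − 24.5²)/(2·-10) = 30.0 m

Phase 2 (falling): v₀ = 0 m/s, a = -10 m/s².
Falls 32.0 m from rest: t = √(2·32.0/10) = 2.53 s; v = g·t = 25.3 m/s.
Final speed = 25.3 m/s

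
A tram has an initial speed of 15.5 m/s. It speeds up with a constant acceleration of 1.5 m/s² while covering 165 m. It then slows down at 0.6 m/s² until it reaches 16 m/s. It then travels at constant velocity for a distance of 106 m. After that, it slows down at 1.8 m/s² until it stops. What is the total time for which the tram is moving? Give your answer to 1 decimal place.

Phase 1 (accelerating): v₀ = 15.5 m/s, a = 1.5 m/s².
v² = v₀² + 2aΔx = 15.5² + 2·1.5·165 = 735 → v = 27.1 m/s
t = (v − v₀)/a = (27.1 − 15.5)/1.5 = 7.74 s

Phase 2 (decelerating): v₀ = 27.1 m/s, a = -0.6 m/s².
v = v₀ + at → t = (16 − 27.1) / -0.6 = 18.5 s
v² = v₀² + 2aΔx → Δx = (16² − 27.1²)/(2·-0.6) = 399 m

Phase 3 (constant speed): v₀ = 16.0 m/s, a = 0 m/s².
Constant speed: t = d/v = 106/16.0 = 6.62 s

Phase 4 (decelerating): v₀ = 16.0 m/s, a = -1.8 m/s².
v = v₀ + at → t = (0 − 16.0) / -1.8 = 8.89 s
v² = v₀² + 2aΔx → Δx = (0² − 16.0²)/(2·-1.8) = 71.1 m
Total time = 7.74 + 18.5 + 6.62 + 8.89 = 41.8 s

41.8 s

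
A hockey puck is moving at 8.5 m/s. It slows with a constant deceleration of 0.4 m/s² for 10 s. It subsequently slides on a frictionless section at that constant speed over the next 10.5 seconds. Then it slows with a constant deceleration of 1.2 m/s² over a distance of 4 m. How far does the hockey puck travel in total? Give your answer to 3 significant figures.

Phase 1 (decelerating): v₀ = 8.50 m/s, a = -0.4 m/s².
v = v₀ + at = 8.50 + (-0.4)(10) = 4.50 m/s
Δx = v₀t + ½at² = 8.50·10 + 0.5·-0.4·10² = 65.0 m

Phase 2 (constant speed): v₀ = 4.50 m/s, a = 0 m/s².
v = v₀ + at = 4.50 + (0)(10.5) = 4.50 m/s
Δx = v₀t + ½at² = 4.50·10.5 + 0.5·0·10.5² = 47.2 m

Phase 3 (decelerating): v₀ = 4.50 m/s, a = -1.2 m/s².
v² = v₀² + 2aΔx = 4.50² + 2·-1.2·4 = 10.7 → v = 3.26 m/s
t = (v − v₀)/a = (3.26 − 4.50)/-1.2 = 1.03 s
Total distance = 65.0 + 47.2 + 4.00 = 116 m

116 m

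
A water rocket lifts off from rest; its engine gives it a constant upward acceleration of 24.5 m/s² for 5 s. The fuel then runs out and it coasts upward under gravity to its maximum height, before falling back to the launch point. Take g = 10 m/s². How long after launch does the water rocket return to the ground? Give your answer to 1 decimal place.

Phase 1 (powered ascent): v₀ = 0 m/s, a = 24.5 m/s².
v = v₀ + at = 0 + (24.5)(5) = 122 m/s
Δx = v₀t + ½at² = 0·5 + 0.5·24.5·5² = 306 m

Phase 2 (coasting upward): v₀ = 122 m/s, a = -10 m/s².
v = v₀ + at → t = (0 − 122) / -10 = 12.2 s
v² = v₀² + 2aΔx → Δx = (0² − 122²)/(2·-10) = 750 m

Phase 3 (free fall): v₀ = 0 m/s, a = -10 m/s².
Falls 1060 m from rest: t = √(2·1060/10) = 14.5 s; v = g·t = 145 m/s.
Total time = 5.00 + 12.2 + 14.5 = 31.8 s

31.8 s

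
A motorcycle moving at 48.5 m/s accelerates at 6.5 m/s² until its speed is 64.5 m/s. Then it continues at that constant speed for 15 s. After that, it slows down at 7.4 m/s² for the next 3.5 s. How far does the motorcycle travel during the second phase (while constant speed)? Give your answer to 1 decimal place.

Phase 1 (accelerating): v₀ = 48.5 m/s, a = 6.5 m/s².
v = v₀ + at → t = (64.5 − 48.5) / 6.5 = 2.46 s
v² = v₀² + 2aΔx → Δx = (64.5² − 48.5²)/(2·6.5) = 139 m

Phase 2 (constant speed): v₀ = 64.5 m/s, a = 0 m/s².
v = v₀ + at = 64.5 + (0)(15) = 64.5 m/s
Δx = v₀t + ½at² = 64.5·15 + 0.5·0·15² = 968 m
Distance in phase 2 = 968 m

967.5 m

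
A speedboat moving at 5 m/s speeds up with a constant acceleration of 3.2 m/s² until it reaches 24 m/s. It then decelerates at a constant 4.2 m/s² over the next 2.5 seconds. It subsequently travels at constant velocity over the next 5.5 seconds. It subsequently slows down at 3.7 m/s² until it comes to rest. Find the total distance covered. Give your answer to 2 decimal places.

231.85 m

Phase 1 (accelerating): v₀ = 5.00 m/s, a = 3.2 m/s².
v = v₀ + at → t = (24 − 5.00) / 3.2 = 5.94 s
v² = v₀² + 2aΔx → Δx = (24² − 5.00²)/(2·3.2) = 86.1 m

Phase 2 (decelerating): v₀ = 24.0 m/s, a = -4.2 m/s².
v = v₀ + at = 24.0 + (-4.2)(2.5) = 13.5 m/s
Δx = v₀t + ½at² = 24.0·2.5 + 0.5·-4.2·2.5² = 46.9 m

Phase 3 (constant speed): v₀ = 13.5 m/s, a = 0 m/s².
v = v₀ + at = 13.5 + (0)(5.5) = 13.5 m/s
Δx = v₀t + ½at² = 13.5·5.5 + 0.5·0·5.5² = 74.2 m

Phase 4 (decelerating): v₀ = 13.5 m/s, a = -3.7 m/s².
v = v₀ + at → t = (0 − 13.5) / -3.7 = 3.65 s
v² = v₀² + 2aΔx → Δx = (0² − 13.5²)/(2·-3.7) = 24.6 m
Total distance = 86.1 + 46.9 + 74.2 + 24.6 = 232 m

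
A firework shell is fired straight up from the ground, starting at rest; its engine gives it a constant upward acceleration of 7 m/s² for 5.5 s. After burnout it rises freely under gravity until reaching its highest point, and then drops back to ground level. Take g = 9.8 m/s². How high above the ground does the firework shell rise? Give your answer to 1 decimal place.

Phase 1 (powered ascent): v₀ = 0 m/s, a = 7 m/s².
v = v₀ + at = 0 + (7)(5.5) = 38.5 m/s
Δx = v₀t + ½at² = 0·5.5 + 0.5·7·5.5² = 106 m

Phase 2 (coasting upward): v₀ = 38.5 m/s, a = -9.8 m/s².
v = v₀ + at → t = (0 − 38.5) / -9.8 = 3.93 s
v² = v₀² + 2aΔx → Δx = (0² − 38.5²)/(2·-9.8) = 75.6 m
Maximum height = 106 + 75.6 = 182 m

181.5 m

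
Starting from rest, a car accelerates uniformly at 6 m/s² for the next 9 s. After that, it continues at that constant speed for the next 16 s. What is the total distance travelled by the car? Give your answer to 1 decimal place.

Phase 1 (accelerating): v₀ = 0 m/s, a = 6 m/s².
v = v₀ + at = 0 + (6)(9) = 54.0 m/s
Δx = v₀t + ½at² = 0·9 + 0.5·6·9² = 243 m

Phase 2 (constant speed): v₀ = 54.0 m/s, a = 0 m/s².
v = v₀ + at = 54.0 + (0)(16) = 54.0 m/s
Δx = v₀t + ½at² = 54.0·16 + 0.5·0·16² = 864 m
Total distance = 243 + 864 = 1110 m

1107.0 m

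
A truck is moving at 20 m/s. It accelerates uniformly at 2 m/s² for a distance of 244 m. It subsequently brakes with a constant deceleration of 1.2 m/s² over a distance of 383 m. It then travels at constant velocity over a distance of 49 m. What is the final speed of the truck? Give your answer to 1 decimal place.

Phase 1 (accelerating): v₀ = 20.0 m/s, a = 2 m/s².
v² = v₀² + 2aΔx = 20.0² + 2·2·244 = 1380 → v = 37.1 m/s
t = (v − v₀)/a = (37.1 − 20.0)/2 = 8.55 s

Phase 2 (decelerating): v₀ = 37.1 m/s, a = -1.2 m/s².
v² = v₀² + 2aΔx = 37.1² + 2·-1.2·383 = 457 → v = 21.4 m/s
t = (v − v₀)/a = (21.4 − 37.1)/-1.2 = 13.1 s

Phase 3 (constant speed): v₀ = 21.4 m/s, a = 0 m/s².
Constant speed: t = d/v = 49/21.4 = 2.29 s
Final speed = 21.4 m/s

21.4 m/s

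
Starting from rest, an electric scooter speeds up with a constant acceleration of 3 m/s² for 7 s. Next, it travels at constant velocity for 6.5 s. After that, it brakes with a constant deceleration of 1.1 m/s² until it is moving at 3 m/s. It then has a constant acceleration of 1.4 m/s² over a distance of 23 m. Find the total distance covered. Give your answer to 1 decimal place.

429.4 m

Phase 1 (accelerating): v₀ = 0 m/s, a = 3 m/s².
v = v₀ + at = 0 + (3)(7) = 21.0 m/s
Δx = v₀t + ½at² = 0·7 + 0.5·3·7² = 73.5 m

Phase 2 (constant speed): v₀ = 21.0 m/s, a = 0 m/s².
v = v₀ + at = 21.0 + (0)(6.5) = 21.0 m/s
Δx = v₀t + ½at² = 21.0·6.5 + 0.5·0·6.5² = 136 m

Phase 3 (decelerating): v₀ = 21.0 m/s, a = -1.1 m/s².
v = v₀ + at → t = (3 − 21.0) / -1.1 = 16.4 s
v² = v₀² + 2aΔx → Δx = (3² − 21.0²)/(2·-1.1) = 196 m

Phase 4 (accelerating): v₀ = 3.00 m/s, a = 1.4 m/s².
v² = v₀² + 2aΔx = 3.00² + 2·1.4·23 = 73.4 → v = 8.57 m/s
t = (v − v₀)/a = (8.57 − 3.00)/1.4 = 3.98 s
Total distance = 73.5 + 136 + 196 + 23.0 = 429 m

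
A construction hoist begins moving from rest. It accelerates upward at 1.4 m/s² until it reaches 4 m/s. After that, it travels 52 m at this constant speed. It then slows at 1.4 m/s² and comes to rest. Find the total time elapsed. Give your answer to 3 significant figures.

Phase 1 (accelerating): v₀ = 0 m/s, a = 1.4 m/s².
v = v₀ + at → t = (4 − 0) / 1.4 = 2.86 s
v² = v₀² + 2aΔx → Δx = (4² − 0²)/(2·1.4) = 5.71 m

Phase 2 (constant speed): v₀ = 4.00 m/s, a = 0 m/s².
Constant speed: t = d/v = 52/4.00 = 13.0 s

Phase 3 (decelerating): v₀ = 4.00 m/s, a = -1.4 m/s².
v = v₀ + at → t = (0 − 4.00) / -1.4 = 2.86 s
v² = v₀² + 2aΔx → Δx = (0² − 4.00²)/(2·-1.4) = 5.71 m
Total time = 2.86 + 13.0 + 2.86 = 18.7 s

18.7 s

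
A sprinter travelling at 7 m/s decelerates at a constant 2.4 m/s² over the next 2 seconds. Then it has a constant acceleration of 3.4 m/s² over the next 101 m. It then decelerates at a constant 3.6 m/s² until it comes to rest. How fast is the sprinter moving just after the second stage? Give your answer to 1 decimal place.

Phase 1 (decelerating): v₀ = 7.00 m/s, a = -2.4 m/s².
v = v₀ + at = 7.00 + (-2.4)(2) = 2.20 m/s
Δx = v₀t + ½at² = 7.00·2 + 0.5·-2.4·2² = 9.20 m

Phase 2 (accelerating): v₀ = 2.20 m/s, a = 3.4 m/s².
v² = v₀² + 2aΔx = 2.20² + 2·3.4·101 = 692 → v = 26.3 m/s
t = (v − v₀)/a = (26.3 − 2.20)/3.4 = 7.09 s
Speed at end of phase 2 = 26.3 m/s

26.3 m/s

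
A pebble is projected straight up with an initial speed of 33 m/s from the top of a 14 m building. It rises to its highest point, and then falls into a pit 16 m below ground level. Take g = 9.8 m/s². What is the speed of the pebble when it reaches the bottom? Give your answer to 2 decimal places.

40.95 m/s

Phase 1 (rising): v₀ = 33.0 m/s, a = -9.8 m/s².
v = v₀ + at → t = (0 − 33.0) / -9.8 = 3.37 s
v² = v₀² + 2aΔx → Δx = (0² − 33.0²)/(2·-9.8) = 55.6 m

Phase 2 (falling): v₀ = 0 m/s, a = -9.8 m/s².
Falls 85.6 m from rest: t = √(2·85.6/9.8) = 4.18 s; v = g·t = 41.0 m/s.
Final speed = 41.0 m/s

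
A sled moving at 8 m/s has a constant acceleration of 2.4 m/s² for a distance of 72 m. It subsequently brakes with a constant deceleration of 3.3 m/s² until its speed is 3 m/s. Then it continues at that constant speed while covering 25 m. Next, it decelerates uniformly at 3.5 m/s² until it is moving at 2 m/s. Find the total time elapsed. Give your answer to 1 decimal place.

Phase 1 (accelerating): v₀ = 8.00 m/s, a = 2.4 m/s².
v² = v₀² + 2aΔx = 8.00² + 2·2.4·72 = 410 → v = 20.2 m/s
t = (v − v₀)/a = (20.2 − 8.00)/2.4 = 5.10 s

Phase 2 (decelerating): v₀ = 20.2 m/s, a = -3.3 m/s².
v = v₀ + at → t = (3 − 20.2) / -3.3 = 5.22 s
v² = v₀² + 2aΔx → Δx = (3² − 20.2²)/(2·-3.3) = 60.7 m

Phase 3 (constant speed): v₀ = 3.00 m/s, a = 0 m/s².
Constant speed: t = d/v = 25/3.00 = 8.33 s

Phase 4 (decelerating): v₀ = 3.00 m/s, a = -3.5 m/s².
v = v₀ + at → t = (2 − 3.00) / -3.5 = 0.286 s
v² = v₀² + 2aΔx → Δx = (2² − 3.00²)/(2·-3.5) = 0.714 m
Total time = 5.10 + 5.22 + 8.33 + 0.286 = 18.9 s

18.9 s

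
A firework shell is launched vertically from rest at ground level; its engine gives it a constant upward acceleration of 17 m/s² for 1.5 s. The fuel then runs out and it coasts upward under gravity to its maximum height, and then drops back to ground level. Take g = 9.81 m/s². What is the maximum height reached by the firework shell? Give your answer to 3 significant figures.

52.3 m

Phase 1 (powered ascent): v₀ = 0 m/s, a = 17 m/s².
v = v₀ + at = 0 + (17)(1.5) = 25.5 m/s
Δx = v₀t + ½at² = 0·1.5 + 0.5·17·1.5² = 19.1 m

Phase 2 (coasting upward): v₀ = 25.5 m/s, a = -9.81 m/s².
v = v₀ + at → t = (0 − 25.5) / -9.81 = 2.60 s
v² = v₀² + 2aΔx → Δx = (0² − 25.5²)/(2·-9.81) = 33.1 m
Maximum height = 19.1 + 33.1 = 52.3 m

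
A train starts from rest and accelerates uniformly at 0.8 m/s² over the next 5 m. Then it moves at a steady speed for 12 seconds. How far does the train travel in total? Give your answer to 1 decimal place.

Phase 1 (accelerating): v₀ = 0 m/s, a = 0.8 m/s².
v² = v₀² + 2aΔx = 0² + 2·0.8·5 = 8.00 → v = 2.83 m/s
t = (v − v₀)/a = (2.83 − 0)/0.8 = 3.54 s

Phase 2 (constant speed): v₀ = 2.83 m/s, a = 0 m/s².
v = v₀ + at = 2.83 + (0)(12) = 2.83 m/s
Δx = v₀t + ½at² = 2.83·12 + 0.5·0·12² = 33.9 m
Total distance = 5.00 + 33.9 = 38.9 m

38.9 m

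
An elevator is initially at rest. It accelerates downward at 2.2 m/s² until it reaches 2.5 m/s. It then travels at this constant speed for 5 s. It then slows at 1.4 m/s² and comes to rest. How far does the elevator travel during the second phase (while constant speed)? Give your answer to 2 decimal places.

Phase 1 (accelerating): v₀ = 0 m/s, a = 2.2 m/s².
v = v₀ + at → t = (2.5 − 0) / 2.2 = 1.14 s
v² = v₀² + 2aΔx → Δx = (2.5² − 0²)/(2·2.2) = 1.42 m

Phase 2 (constant speed): v₀ = 2.50 m/s, a = 0 m/s².
v = v₀ + at = 2.50 + (0)(5) = 2.50 m/s
Δx = v₀t + ½at² = 2.50·5 + 0.5·0·5² = 12.5 m
Distance in phase 2 = 12.5 m

12.50 m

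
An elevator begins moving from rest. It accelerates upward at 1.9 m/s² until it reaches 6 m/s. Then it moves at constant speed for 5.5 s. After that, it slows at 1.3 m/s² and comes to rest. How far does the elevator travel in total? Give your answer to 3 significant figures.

56.3 m

Phase 1 (accelerating): v₀ = 0 m/s, a = 1.9 m/s².
v = v₀ + at → t = (6 − 0) / 1.9 = 3.16 s
v² = v₀² + 2aΔx → Δx = (6² − 0²)/(2·1.9) = 9.47 m

Phase 2 (constant speed): v₀ = 6.00 m/s, a = 0 m/s².
v = v₀ + at = 6.00 + (0)(5.5) = 6.00 m/s
Δx = v₀t + ½at² = 6.00·5.5 + 0.5·0·5.5² = 33.0 m

Phase 3 (decelerating): v₀ = 6.00 m/s, a = -1.3 m/s².
v = v₀ + at → t = (0 − 6.00) / -1.3 = 4.62 s
v² = v₀² + 2aΔx → Δx = (0² − 6.00²)/(2·-1.3) = 13.8 m
Total distance = 9.47 + 33.0 + 13.8 = 56.3 m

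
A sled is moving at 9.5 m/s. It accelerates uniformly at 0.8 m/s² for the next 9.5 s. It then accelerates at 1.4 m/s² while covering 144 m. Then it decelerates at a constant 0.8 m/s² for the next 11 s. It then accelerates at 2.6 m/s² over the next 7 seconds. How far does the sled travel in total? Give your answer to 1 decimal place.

Phase 1 (accelerating): v₀ = 9.50 m/s, a = 0.8 m/s².
v = v₀ + at = 9.50 + (0.8)(9.5) = 17.1 m/s
Δx = v₀t + ½at² = 9.50·9.5 + 0.5·0.8·9.5² = 126 m

Phase 2 (accelerating): v₀ = 17.1 m/s, a = 1.4 m/s².
v² = v₀² + 2aΔx = 17.1² + 2·1.4·144 = 696 → v = 26.4 m/s
t = (v − v₀)/a = (26.4 − 17.1)/1.4 = 6.62 s

Phase 3 (decelerating): v₀ = 26.4 m/s, a = -0.8 m/s².
v = v₀ + at = 26.4 + (-0.8)(11) = 17.6 m/s
Δx = v₀t + ½at² = 26.4·11 + 0.5·-0.8·11² = 242 m

Phase 4 (accelerating): v₀ = 17.6 m/s, a = 2.6 m/s².
v = v₀ + at = 17.6 + (2.6)(7) = 35.8 m/s
Δx = v₀t + ½at² = 17.6·7 + 0.5·2.6·7² = 187 m
Total distance = 126 + 144 + 242 + 187 = 699 m

698.8 m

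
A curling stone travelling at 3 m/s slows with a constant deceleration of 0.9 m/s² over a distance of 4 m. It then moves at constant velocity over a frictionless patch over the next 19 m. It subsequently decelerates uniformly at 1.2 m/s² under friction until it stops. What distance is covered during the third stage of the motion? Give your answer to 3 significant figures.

0.750 m

Phase 1 (decelerating): v₀ = 3.00 m/s, a = -0.9 m/s².
v² = v₀² + 2aΔx = 3.00² + 2·-0.9·4 = 1.80 → v = 1.34 m/s
t = (v − v₀)/a = (1.34 − 3.00)/-0.9 = 1.84 s

Phase 2 (constant speed): v₀ = 1.34 m/s, a = 0 m/s².
Constant speed: t = d/v = 19/1.34 = 14.2 s

Phase 3 (decelerating): v₀ = 1.34 m/s, a = -1.2 m/s².
v = v₀ + at → t = (0 − 1.34) / -1.2 = 1.12 s
v² = v₀² + 2aΔx → Δx = (0² − 1.34²)/(2·-1.2) = 0.750 m
Distance in phase 3 = 0.750 m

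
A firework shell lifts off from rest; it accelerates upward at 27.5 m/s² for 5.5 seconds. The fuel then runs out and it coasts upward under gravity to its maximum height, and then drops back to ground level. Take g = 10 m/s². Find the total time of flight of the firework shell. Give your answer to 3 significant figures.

38.3 s

Phase 1 (powered ascent): v₀ = 0 m/s, a = 27.5 m/s².
v = v₀ + at = 0 + (27.5)(5.5) = 151 m/s
Δx = v₀t + ½at² = 0·5.5 + 0.5·27.5·5.5² = 416 m

Phase 2 (coasting upward): v₀ = 151 m/s, a = -10 m/s².
v = v₀ + at → t = (0 − 151) / -10 = 15.1 s
v² = v₀² + 2aΔx → Δx = (0² − 151²)/(2·-10) = 1140 m

Phase 3 (free fall): v₀ = 0 m/s, a = -10 m/s².
Falls 1560 m from rest: t = √(2·1560/10) = 17.7 s; v = g·t = 177 m/s.
Total time = 5.50 + 15.1 + 17.7 = 38.3 s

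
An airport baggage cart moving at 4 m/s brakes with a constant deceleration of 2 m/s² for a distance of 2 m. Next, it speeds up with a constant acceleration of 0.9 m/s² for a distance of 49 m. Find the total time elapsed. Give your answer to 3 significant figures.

8.34 s

Phase 1 (decelerating): v₀ = 4.00 m/s, a = -2 m/s².
v² = v₀² + 2aΔx = 4.00² + 2·-2·2 = 8.00 → v = 2.83 m/s
t = (v − v₀)/a = (2.83 − 4.00)/-2 = 0.586 s

Phase 2 (accelerating): v₀ = 2.83 m/s, a = 0.9 m/s².
v² = v₀² + 2aΔx = 2.83² + 2·0.9·49 = 96.2 → v = 9.81 m/s
t = (v − v₀)/a = (9.81 − 2.83)/0.9 = 7.76 s
Total time = 0.586 + 7.76 = 8.34 s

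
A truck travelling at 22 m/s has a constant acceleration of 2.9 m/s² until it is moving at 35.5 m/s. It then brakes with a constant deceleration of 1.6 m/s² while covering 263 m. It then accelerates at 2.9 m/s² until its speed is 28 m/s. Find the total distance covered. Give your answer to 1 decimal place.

459.8 m

Phase 1 (accelerating): v₀ = 22.0 m/s, a = 2.9 m/s².
v = v₀ + at → t = (35.5 − 22.0) / 2.9 = 4.66 s
v² = v₀² + 2aΔx → Δx = (35.5² − 22.0²)/(2·2.9) = 134 m

Phase 2 (decelerating): v₀ = 35.5 m/s, a = -1.6 m/s².
v² = v₀² + 2aΔx = 35.5² + 2·-1.6·263 = 419 → v = 20.5 m/s
t = (v − v₀)/a = (20.5 − 35.5)/-1.6 = 9.40 s

Phase 3 (accelerating): v₀ = 20.5 m/s, a = 2.9 m/s².
v = v₀ + at → t = (28 − 20.5) / 2.9 = 2.60 s
v² = v₀² + 2aΔx → Δx = (28² − 20.5²)/(2·2.9) = 63.0 m
Total distance = 134 + 263 + 63.0 = 460 m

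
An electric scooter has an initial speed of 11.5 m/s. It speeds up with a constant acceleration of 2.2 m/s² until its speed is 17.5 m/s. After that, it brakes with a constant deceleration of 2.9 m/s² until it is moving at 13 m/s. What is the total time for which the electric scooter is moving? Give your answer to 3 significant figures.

Phase 1 (accelerating): v₀ = 11.5 m/s, a = 2.2 m/s².
v = v₀ + at → t = (17.5 − 11.5) / 2.2 = 2.73 s
v² = v₀² + 2aΔx → Δx = (17.5² − 11.5²)/(2·2.2) = 39.5 m

Phase 2 (decelerating): v₀ = 17.5 m/s, a = -2.9 m/s².
v = v₀ + at → t = (13 − 17.5) / -2.9 = 1.55 s
v² = v₀² + 2aΔx → Δx = (13² − 17.5²)/(2·-2.9) = 23.7 m
Total time = 2.73 + 1.55 = 4.28 s

4.28 s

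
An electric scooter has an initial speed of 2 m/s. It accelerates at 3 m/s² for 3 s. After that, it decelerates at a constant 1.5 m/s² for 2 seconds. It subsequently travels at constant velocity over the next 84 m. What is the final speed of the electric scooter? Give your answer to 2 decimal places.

Phase 1 (accelerating): v₀ = 2.00 m/s, a = 3 m/s².
v = v₀ + at = 2.00 + (3)(3) = 11.0 m/s
Δx = v₀t + ½at² = 2.00·3 + 0.5·3·3² = 19.5 m

Phase 2 (decelerating): v₀ = 11.0 m/s, a = -1.5 m/s².
v = v₀ + at = 11.0 + (-1.5)(2) = 8.00 m/s
Δx = v₀t + ½at² = 11.0·2 + 0.5·-1.5·2² = 19.0 m

Phase 3 (constant speed): v₀ = 8.00 m/s, a = 0 m/s².
Constant speed: t = d/v = 84/8.00 = 10.5 s
Final speed = 8.00 m/s

8.00 m/s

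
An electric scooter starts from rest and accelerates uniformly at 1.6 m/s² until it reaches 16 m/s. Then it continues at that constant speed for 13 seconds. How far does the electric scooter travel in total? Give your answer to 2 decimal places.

288.00 m

Phase 1 (accelerating): v₀ = 0 m/s, a = 1.6 m/s².
v = v₀ + at → t = (16 − 0) / 1.6 = 10.0 s
v² = v₀² + 2aΔx → Δx = (16² − 0²)/(2·1.6) = 80.0 m

Phase 2 (constant speed): v₀ = 16.0 m/s, a = 0 m/s².
v = v₀ + at = 16.0 + (0)(13) = 16.0 m/s
Δx = v₀t + ½at² = 16.0·13 + 0.5·0·13² = 208 m
Total distance = 80.0 + 208 = 288 m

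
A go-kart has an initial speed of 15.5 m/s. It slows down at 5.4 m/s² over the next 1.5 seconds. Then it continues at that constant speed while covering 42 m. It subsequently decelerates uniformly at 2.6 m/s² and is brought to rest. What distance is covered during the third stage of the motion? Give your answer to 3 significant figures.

10.5 m

Phase 1 (decelerating): v₀ = 15.5 m/s, a = -5.4 m/s².
v = v₀ + at = 15.5 + (-5.4)(1.5) = 7.40 m/s
Δx = v₀t + ½at² = 15.5·1.5 + 0.5·-5.4·1.5² = 17.2 m

Phase 2 (constant speed): v₀ = 7.40 m/s, a = 0 m/s².
Constant speed: t = d/v = 42/7.40 = 5.68 s

Phase 3 (decelerating): v₀ = 7.40 m/s, a = -2.6 m/s².
v = v₀ + at → t = (0 − 7.40) / -2.6 = 2.85 s
v² = v₀² + 2aΔx → Δx = (0² − 7.40²)/(2·-2.6) = 10.5 m
Distance in phase 3 = 10.5 m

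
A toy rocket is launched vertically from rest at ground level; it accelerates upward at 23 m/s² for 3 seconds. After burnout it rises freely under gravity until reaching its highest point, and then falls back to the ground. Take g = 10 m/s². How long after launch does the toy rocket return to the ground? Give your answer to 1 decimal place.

18.2 s

Phase 1 (powered ascent): v₀ = 0 m/s, a = 23 m/s².
v = v₀ + at = 0 + (23)(3) = 69.0 m/s
Δx = v₀t + ½at² = 0·3 + 0.5·23·3² = 104 m

Phase 2 (coasting upward): v₀ = 69.0 m/s, a = -10 m/s².
v = v₀ + at → t = (0 − 69.0) / -10 = 6.90 s
v² = v₀² + 2aΔx → Δx = (0² − 69.0²)/(2·-10) = 238 m

Phase 3 (free fall): v₀ = 0 m/s, a = -10 m/s².
Falls 342 m from rest: t = √(2·342/10) = 8.26 s; v = g·t = 82.6 m/s.
Total time = 3.00 + 6.90 + 8.26 = 18.2 s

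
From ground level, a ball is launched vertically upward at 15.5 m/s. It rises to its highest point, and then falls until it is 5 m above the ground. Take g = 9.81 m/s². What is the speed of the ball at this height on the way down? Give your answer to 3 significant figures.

Phase 1 (rising): v₀ = 15.5 m/s, a = -9.81 m/s².
v = v₀ + at → t = (0 − 15.5) / -9.81 = 1.58 s
v² = v₀² + 2aΔx → Δx = (0² − 15.5²)/(2·-9.81) = 12.2 m

Phase 2 (falling): v₀ = 0 m/s, a = -9.81 m/s².
Falls 7.25 m from rest: t = √(2·7.25/9.81) = 1.22 s; v = g·t = 11.9 m/s.
Final speed = 11.9 m/s

11.9 m/s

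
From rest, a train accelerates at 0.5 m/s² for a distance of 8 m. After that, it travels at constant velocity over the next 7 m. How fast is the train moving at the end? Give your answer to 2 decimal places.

2.83 m/s

Phase 1 (accelerating): v₀ = 0 m/s, a = 0.5 m/s².
v² = v₀² + 2aΔx = 0² + 2·0.5·8 = 8.00 → v = 2.83 m/s
t = (v − v₀)/a = (2.83 − 0)/0.5 = 5.66 s

Phase 2 (constant speed): v₀ = 2.83 m/s, a = 0 m/s².
Constant speed: t = d/v = 7/2.83 = 2.47 s
Final speed = 2.83 m/s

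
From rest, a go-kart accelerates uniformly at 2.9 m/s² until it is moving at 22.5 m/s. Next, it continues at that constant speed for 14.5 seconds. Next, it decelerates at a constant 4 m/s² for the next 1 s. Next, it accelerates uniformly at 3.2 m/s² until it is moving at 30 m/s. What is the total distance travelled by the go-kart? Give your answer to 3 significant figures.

Phase 1 (accelerating): v₀ = 0 m/s, a = 2.9 m/s².
v = v₀ + at → t = (22.5 − 0) / 2.9 = 7.76 s
v² = v₀² + 2aΔx → Δx = (22.5² − 0²)/(2·2.9) = 87.3 m

Phase 2 (constant speed): v₀ = 22.5 m/s, a = 0 m/s².
v = v₀ + at = 22.5 + (0)(14.5) = 22.5 m/s
Δx = v₀t + ½at² = 22.5·14.5 + 0.5·0·14.5² = 326 m

Phase 3 (decelerating): v₀ = 22.5 m/s, a = -4 m/s².
v = v₀ + at = 22.5 + (-4)(1) = 18.5 m/s
Δx = v₀t + ½at² = 22.5·1 + 0.5·-4·1² = 20.5 m

Phase 4 (accelerating): v₀ = 18.5 m/s, a = 3.2 m/s².
v = v₀ + at → t = (30 − 18.5) / 3.2 = 3.59 s
v² = v₀² + 2aΔx → Δx = (30² − 18.5²)/(2·3.2) = 87.1 m
Total distance = 87.3 + 326 + 20.5 + 87.1 = 521 m

521 m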